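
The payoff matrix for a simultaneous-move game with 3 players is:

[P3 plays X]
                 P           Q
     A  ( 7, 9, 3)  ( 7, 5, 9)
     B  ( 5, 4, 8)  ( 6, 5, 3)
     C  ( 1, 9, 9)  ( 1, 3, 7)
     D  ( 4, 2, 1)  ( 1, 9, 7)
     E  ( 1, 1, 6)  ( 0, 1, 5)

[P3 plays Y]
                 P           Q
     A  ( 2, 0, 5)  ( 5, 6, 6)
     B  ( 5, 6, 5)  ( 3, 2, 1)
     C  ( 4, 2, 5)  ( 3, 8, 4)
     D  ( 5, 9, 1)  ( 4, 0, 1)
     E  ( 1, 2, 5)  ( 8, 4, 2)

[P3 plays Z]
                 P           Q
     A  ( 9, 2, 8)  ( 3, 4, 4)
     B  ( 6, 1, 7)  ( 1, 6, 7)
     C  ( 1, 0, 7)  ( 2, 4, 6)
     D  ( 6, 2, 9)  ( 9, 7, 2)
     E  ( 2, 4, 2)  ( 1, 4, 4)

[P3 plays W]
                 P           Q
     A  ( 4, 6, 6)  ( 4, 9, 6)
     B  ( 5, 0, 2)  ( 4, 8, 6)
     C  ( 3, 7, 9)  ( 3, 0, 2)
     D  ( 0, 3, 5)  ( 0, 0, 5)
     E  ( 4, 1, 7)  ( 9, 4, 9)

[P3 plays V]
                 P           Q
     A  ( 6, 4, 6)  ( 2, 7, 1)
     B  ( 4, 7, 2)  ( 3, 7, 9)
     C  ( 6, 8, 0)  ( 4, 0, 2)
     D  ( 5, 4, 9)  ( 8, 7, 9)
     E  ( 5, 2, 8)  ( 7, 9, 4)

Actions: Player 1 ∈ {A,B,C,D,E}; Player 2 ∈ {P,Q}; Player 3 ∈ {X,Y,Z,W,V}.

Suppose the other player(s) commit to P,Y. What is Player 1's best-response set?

u_1(A vs P,Y) = 2
u_1(B vs P,Y) = 5
u_1(C vs P,Y) = 4
u_1(D vs P,Y) = 5
u_1(E vs P,Y) = 1
max payoff 5 at {B,D}

argmax u_1 = {B,D}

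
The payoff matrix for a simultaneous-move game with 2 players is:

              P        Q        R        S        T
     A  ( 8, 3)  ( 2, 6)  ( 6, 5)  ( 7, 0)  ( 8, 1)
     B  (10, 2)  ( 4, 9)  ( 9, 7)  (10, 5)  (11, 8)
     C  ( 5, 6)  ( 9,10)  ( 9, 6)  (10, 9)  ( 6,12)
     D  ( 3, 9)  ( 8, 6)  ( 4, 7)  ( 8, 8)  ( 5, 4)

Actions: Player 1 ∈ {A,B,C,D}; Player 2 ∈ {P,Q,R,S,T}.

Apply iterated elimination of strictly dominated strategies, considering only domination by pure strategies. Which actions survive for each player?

P1 drop A (B beats it: P:10>8 Q:4>2 R:9>6 S:10>7 T:11>8)
P1 drop D (C beats it: P:5>3 Q:9>8 R:9>4 S:10>8 T:6>5)
P2 drop P (Q beats it: B:9>2 C:10>6)
P2 drop R (Q beats it: B:9>7 C:10>6)
P2 drop S (Q beats it: B:9>5 C:10>9)
P1→{B,C} P2→{Q,T}

IESDS → P1:{B,C} P2:{Q,T}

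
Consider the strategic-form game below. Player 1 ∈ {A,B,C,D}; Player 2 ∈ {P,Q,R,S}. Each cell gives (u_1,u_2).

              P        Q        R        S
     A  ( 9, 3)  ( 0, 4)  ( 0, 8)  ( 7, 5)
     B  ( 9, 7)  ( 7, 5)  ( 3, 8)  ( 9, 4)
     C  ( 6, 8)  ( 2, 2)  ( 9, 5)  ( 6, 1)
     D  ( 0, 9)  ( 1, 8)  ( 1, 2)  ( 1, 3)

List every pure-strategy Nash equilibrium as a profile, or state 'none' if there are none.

(A,P): not NE [P2→R gives 8>3]
(A,Q): not NE [P1→B gives 7>0; P2→R gives 8>4]
(A,R): not NE [P1→C gives 9>0]
(A,S): not NE [P1→B gives 9>7; P2→R gives 8>5]
(B,P): not NE [P2→R gives 8>7]
(B,Q): not NE [P2→R gives 8>5]
(B,R): not NE [P1→C gives 9>3]
(B,S): not NE [P2→R gives 8>4]
(C,P): not NE [P1→B gives 9>6]
(C,Q): not NE [P1→B gives 7>2; P2→P gives 8>2]
(C,R): not NE [P2→P gives 8>5]
(C,S): not NE [P1→B gives 9>6; P2→P gives 8>1]
(D,P): not NE [P1→B gives 9>0]
(D,Q): not NE [P1→B gives 7>1; P2→P gives 9>8]
(D,R): not NE [P1→C gives 9>1; P2→P gives 9>2]
(D,S): not NE [P1→B gives 9>1; P2→P gives 9>3]

PSNE: ∅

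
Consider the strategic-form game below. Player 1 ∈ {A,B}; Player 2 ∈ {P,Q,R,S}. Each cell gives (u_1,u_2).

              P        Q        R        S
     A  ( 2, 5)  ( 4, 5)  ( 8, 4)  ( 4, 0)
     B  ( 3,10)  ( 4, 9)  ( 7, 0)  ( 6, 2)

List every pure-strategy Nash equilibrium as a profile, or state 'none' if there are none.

(A,P): not NE [P1→B gives 3>2]
(A,Q): NE
(A,R): not NE [P2→Q gives 5>4]
(A,S): not NE [P1→B gives 6>4; P2→Q gives 5>0]
(B,P): NE
(B,Q): not NE [P2→P gives 10>9]
(B,R): not NE [P1→A gives 8>7; P2→P gives 10>0]
(B,S): not NE [P2→P gives 10>2]

Nash profiles: (A,Q), (B,P)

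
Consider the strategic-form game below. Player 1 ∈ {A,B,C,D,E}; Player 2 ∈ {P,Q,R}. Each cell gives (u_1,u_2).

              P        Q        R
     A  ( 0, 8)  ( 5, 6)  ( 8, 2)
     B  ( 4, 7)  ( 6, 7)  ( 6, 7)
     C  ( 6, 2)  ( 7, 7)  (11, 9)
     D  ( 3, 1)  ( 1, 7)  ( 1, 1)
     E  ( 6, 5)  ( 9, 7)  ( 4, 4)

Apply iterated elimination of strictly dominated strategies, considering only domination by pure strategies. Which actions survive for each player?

IESDS → P1:{C,E} P2:{Q,R}

P1 drop A (C beats it: P:6>0 Q:7>5 R:11>8)
P1 drop B (C beats it: P:6>4 Q:7>6 R:11>6)
P1 drop D (C beats it: P:6>3 Q:7>1 R:11>1)
P2 drop P (Q beats it: C:7>2 E:7>5)
P1→{C,E} P2→{Q,R}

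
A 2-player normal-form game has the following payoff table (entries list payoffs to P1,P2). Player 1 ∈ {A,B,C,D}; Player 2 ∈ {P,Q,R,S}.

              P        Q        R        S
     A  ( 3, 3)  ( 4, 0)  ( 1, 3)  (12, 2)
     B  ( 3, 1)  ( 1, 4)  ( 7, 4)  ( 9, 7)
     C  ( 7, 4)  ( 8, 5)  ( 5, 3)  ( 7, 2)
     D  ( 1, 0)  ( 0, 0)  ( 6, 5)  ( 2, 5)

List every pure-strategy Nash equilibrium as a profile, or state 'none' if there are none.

(A,P): not NE [P1→C gives 7>3]
(A,Q): not NE [P1→C gives 8>4; P2→R gives 3>0]
(A,R): not NE [P1→B gives 7>1]
(A,S): not NE [P2→R gives 3>2]
(B,P): not NE [P1→C gives 7>3; P2→S gives 7>1]
(B,Q): not NE [P1→C gives 8>1; P2→S gives 7>4]
(B,R): not NE [P2→S gives 7>4]
(B,S): not NE [P1→A gives 12>9]
(C,P): not NE [P2→Q gives 5>4]
(C,Q): NE
(C,R): not NE [P1→B gives 7>5; P2→Q gives 5>3]
(C,S): not NE [P1→A gives 12>7; P2→Q gives 5>2]
(D,P): not NE [P1→C gives 7>1; P2→S gives 5>0]
(D,Q): not NE [P1→C gives 8>0; P2→S gives 5>0]
(D,R): not NE [P1→B gives 7>6]
(D,S): not NE [P1→A gives 12>2]

NE set: (C,Q)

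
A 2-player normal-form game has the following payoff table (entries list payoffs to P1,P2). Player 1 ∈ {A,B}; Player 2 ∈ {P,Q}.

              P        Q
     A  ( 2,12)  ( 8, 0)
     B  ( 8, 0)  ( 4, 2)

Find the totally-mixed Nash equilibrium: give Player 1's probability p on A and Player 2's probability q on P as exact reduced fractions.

P1 indiff ⇒ q·2+(1-q)·8 = q·8+(1-q)·4 ⇒ q(-6) = (1-q)(-4) ⇒ q = 2/5
P2 indiff ⇒ p·12+(1-p)·0 = p·0+(1-p)·2 ⇒ p(12) = (1-p)(2) ⇒ p = 1/7

p=1/7, q=2/5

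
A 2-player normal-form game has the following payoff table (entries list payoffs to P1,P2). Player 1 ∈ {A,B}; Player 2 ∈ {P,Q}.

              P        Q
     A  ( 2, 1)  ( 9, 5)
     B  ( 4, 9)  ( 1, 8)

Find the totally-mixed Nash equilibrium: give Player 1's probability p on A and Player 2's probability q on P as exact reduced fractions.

p=1/5, q=4/5

P1 indiff ⇒ q·2+(1-q)·9 = q·4+(1-q)·1 ⇒ q(-2) = (1-q)(-8) ⇒ q = 4/5
P2 indiff ⇒ p·1+(1-p)·9 = p·5+(1-p)·8 ⇒ p(-4) = (1-p)(-1) ⇒ p = 1/5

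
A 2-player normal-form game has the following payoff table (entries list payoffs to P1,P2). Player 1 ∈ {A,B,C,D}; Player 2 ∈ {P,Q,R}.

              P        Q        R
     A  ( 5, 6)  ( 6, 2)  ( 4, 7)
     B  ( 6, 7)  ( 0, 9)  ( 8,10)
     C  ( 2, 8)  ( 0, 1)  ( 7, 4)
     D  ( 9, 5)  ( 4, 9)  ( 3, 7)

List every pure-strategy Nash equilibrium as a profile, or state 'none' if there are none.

Nash profiles: (B,R)

(A,P): not NE [P1→D gives 9>5; P2→R gives 7>6]
(A,Q): not NE [P2→R gives 7>2]
(A,R): not NE [P1→B gives 8>4]
(B,P): not NE [P1→D gives 9>6; P2→R gives 10>7]
(B,Q): not NE [P1→A gives 6>0; P2→R gives 10>9]
(B,R): NE
(C,P): not NE [P1→D gives 9>2]
(C,Q): not NE [P1→A gives 6>0; P2→P gives 8>1]
(C,R): not NE [P1→B gives 8>7; P2→P gives 8>4]
(D,P): not NE [P2→Q gives 9>5]
(D,Q): not NE [P1→A gives 6>4]
(D,R): not NE [P1→B gives 8>3; P2→Q gives 9>7]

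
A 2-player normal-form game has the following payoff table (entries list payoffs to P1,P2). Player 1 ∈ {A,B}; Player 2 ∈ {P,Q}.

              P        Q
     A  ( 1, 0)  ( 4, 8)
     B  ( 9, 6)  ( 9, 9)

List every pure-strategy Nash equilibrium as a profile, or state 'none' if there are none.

(A,P): not NE [P1→B gives 9>1; P2→Q gives 8>0]
(A,Q): not NE [P1→B gives 9>4]
(B,P): not NE [P2→Q gives 9>6]
(B,Q): NE

Nash profiles: (B,Q)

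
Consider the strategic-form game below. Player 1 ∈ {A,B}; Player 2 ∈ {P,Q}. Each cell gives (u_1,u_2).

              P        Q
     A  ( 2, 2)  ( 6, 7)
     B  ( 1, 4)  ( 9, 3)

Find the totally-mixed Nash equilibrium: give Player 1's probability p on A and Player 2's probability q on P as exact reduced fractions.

P1 indiff ⇒ q·2+(1-q)·6 = q·1+(1-q)·9 ⇒ q(1) = (1-q)(3) ⇒ q = 3/4
P2 indiff ⇒ p·2+(1-p)·4 = p·7+(1-p)·3 ⇒ p(-5) = (1-p)(-1) ⇒ p = 1/6

(p,q) = (1/6, 3/4)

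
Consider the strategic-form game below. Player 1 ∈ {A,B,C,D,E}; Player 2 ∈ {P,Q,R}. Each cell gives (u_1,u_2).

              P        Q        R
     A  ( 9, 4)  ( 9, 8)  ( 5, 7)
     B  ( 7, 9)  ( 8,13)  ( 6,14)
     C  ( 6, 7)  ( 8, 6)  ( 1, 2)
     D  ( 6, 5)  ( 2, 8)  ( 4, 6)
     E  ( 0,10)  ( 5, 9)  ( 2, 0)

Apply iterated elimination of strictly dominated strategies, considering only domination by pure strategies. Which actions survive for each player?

Remaining: P1:{A,B} P2:{Q,R}

P1 drop C (A beats it: P:9>6 Q:9>8 R:5>1)
P1 drop D (A beats it: P:9>6 Q:9>2 R:5>4)
P1 drop E (A beats it: P:9>0 Q:9>5 R:5>2)
P2 drop P (Q beats it: A:8>4 B:13>9)
P1→{A,B} P2→{Q,R}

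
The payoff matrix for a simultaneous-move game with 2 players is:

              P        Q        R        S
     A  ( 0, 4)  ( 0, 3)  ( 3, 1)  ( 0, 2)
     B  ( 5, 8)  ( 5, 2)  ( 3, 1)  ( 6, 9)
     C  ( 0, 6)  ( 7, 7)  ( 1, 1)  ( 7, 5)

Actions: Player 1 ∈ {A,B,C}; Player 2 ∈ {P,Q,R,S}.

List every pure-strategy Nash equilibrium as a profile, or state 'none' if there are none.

(A,P): not NE [P1→B gives 5>0]
(A,Q): not NE [P1→C gives 7>0; P2→P gives 4>3]
(A,R): not NE [P2→P gives 4>1]
(A,S): not NE [P1→C gives 7>0; P2→P gives 4>2]
(B,P): not NE [P2→S gives 9>8]
(B,Q): not NE [P1→C gives 7>5; P2→S gives 9>2]
(B,R): not NE [P2→S gives 9>1]
(B,S): not NE [P1→C gives 7>6]
(C,P): not NE [P1→B gives 5>0; P2→Q gives 7>6]
(C,Q): NE
(C,R): not NE [P1→B gives 3>1; P2→Q gives 7>1]
(C,S): not NE [P2→Q gives 7>5]

NE set: (C,Q)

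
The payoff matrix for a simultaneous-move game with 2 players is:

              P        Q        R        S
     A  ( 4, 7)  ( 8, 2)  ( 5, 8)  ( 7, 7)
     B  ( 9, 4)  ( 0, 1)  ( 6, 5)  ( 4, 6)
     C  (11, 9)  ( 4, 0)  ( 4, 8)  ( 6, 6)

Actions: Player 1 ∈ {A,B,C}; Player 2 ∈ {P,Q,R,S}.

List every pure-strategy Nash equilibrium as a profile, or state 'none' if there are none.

(A,P): not NE [P1→C gives 11>4; P2→R gives 8>7]
(A,Q): not NE [P2→R gives 8>2]
(A,R): not NE [P1→B gives 6>5]
(A,S): not NE [P2→R gives 8>7]
(B,P): not NE [P1→C gives 11>9; P2→S gives 6>4]
(B,Q): not NE [P1→A gives 8>0; P2→S gives 6>1]
(B,R): not NE [P2→S gives 6>5]
(B,S): not NE [P1→A gives 7>4]
(C,P): NE
(C,Q): not NE [P1→A gives 8>4; P2→P gives 9>0]
(C,R): not NE [P1→B gives 6>4; P2→P gives 9>8]
(C,S): not NE [P1→A gives 7>6; P2→P gives 9>6]

NE set: (C,P)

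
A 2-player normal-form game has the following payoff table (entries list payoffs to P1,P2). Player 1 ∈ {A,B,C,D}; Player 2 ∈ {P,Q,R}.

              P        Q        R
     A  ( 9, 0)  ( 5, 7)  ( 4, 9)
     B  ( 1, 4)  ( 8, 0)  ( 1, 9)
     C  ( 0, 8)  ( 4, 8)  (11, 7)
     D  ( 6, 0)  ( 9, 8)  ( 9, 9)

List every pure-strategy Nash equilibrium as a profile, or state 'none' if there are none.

(A,P): not NE [P2→R gives 9>0]
(A,Q): not NE [P1→D gives 9>5; P2→R gives 9>7]
(A,R): not NE [P1→C gives 11>4]
(B,P): not NE [P1→A gives 9>1; P2→R gives 9>4]
(B,Q): not NE [P1→D gives 9>8; P2→R gives 9>0]
(B,R): not NE [P1→C gives 11>1]
(C,P): not NE [P1→A gives 9>0]
(C,Q): not NE [P1→D gives 9>4]
(C,R): not NE [P2→Q gives 8>7]
(D,P): not NE [P1→A gives 9>6; P2→R gives 9>0]
(D,Q): not NE [P2→R gives 9>8]
(D,R): not NE [P1→C gives 11>9]

No pure NE.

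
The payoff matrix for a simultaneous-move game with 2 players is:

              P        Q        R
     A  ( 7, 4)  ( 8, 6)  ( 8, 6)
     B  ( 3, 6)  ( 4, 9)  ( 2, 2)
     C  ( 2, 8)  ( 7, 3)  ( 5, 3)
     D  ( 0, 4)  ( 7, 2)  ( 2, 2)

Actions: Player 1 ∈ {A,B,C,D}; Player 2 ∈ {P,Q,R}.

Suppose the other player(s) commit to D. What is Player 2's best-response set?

u_2(P vs D) = 4
u_2(Q vs D) = 2
u_2(R vs D) = 2
max payoff 4 at {P}

BR_2 = {P}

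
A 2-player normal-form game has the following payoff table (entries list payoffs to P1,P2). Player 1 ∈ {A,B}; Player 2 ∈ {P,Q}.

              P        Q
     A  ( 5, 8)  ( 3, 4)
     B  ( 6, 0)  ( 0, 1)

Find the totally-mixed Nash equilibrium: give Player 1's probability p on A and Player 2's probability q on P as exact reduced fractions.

P1 mixes 1/5 on A; P2 mixes 3/4 on P

P1 indiff ⇒ q·5+(1-q)·3 = q·6+(1-q)·0 ⇒ q(-1) = (1-q)(-3) ⇒ q = 3/4
P2 indiff ⇒ p·8+(1-p)·0 = p·4+(1-p)·1 ⇒ p(4) = (1-p)(1) ⇒ p = 1/5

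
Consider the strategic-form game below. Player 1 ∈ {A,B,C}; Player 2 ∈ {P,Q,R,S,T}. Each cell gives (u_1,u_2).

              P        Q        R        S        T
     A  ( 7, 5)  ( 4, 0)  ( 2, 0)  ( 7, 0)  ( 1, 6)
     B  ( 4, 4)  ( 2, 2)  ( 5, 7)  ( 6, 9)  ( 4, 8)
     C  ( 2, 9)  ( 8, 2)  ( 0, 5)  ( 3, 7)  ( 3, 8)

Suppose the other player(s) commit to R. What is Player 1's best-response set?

BR_1 = {B}

u_1(A vs R) = 2
u_1(B vs R) = 5
u_1(C vs R) = 0
max payoff 5 at {B}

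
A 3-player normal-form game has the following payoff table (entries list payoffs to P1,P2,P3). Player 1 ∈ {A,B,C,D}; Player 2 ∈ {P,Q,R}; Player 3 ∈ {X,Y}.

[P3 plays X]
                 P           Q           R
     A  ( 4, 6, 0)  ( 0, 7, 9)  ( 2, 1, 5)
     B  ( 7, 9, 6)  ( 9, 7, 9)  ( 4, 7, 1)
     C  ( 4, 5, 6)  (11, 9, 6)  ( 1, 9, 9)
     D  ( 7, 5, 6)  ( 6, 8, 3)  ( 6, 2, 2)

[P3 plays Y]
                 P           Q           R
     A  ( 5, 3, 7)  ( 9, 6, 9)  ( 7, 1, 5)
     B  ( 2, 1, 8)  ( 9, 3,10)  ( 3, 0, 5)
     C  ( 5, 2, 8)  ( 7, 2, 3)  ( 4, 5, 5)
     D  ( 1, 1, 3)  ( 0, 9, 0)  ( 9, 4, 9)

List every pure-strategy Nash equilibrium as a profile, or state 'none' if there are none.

(A,P,X): not NE [P1→D gives 7>4; P2→Q gives 7>6; P3→Y gives 7>0]
(A,P,Y): not NE [P2→Q gives 6>3]
(A,Q,X): not NE [P1→C gives 11>0]
(A,Q,Y): NE
(A,R,X): not NE [P1→D gives 6>2; P2→Q gives 7>1]
(A,R,Y): not NE [P1→D gives 9>7; P2→Q gives 6>1]
(B,P,X): not NE [P3→Y gives 8>6]
(B,P,Y): not NE [P1→C gives 5>2; P2→Q gives 3>1]
(B,Q,X): not NE [P1→C gives 11>9; P2→P gives 9>7; P3→Y gives 10>9]
(B,Q,Y): NE
(B,R,X): not NE [P1→D gives 6>4; P2→P gives 9>7; P3→Y gives 5>1]
(B,R,Y): not NE [P1→D gives 9>3; P2→Q gives 3>0]
(C,P,X): not NE [P1→D gives 7>4; P2→R gives 9>5; P3→Y gives 8>6]
(C,P,Y): not NE [P2→R gives 5>2]
(C,Q,X): NE
(C,Q,Y): not NE [P1→B gives 9>7; P2→R gives 5>2; P3→X gives 6>3]
(C,R,X): not NE [P1→D gives 6>1]
(C,R,Y): not NE [P1→D gives 9>4; P3→X gives 9>5]
(D,P,X): not NE [P2→Q gives 8>5]
(D,P,Y): not NE [P1→C gives 5>1; P2→Q gives 9>1; P3→X gives 6>3]
(D,Q,X): not NE [P1→C gives 11>6]
(D,Q,Y): not NE [P1→B gives 9>0; P3→X gives 3>0]
(D,R,X): not NE [P2→Q gives 8>2; P3→Y gives 9>2]
(D,R,Y): not NE [P2→Q gives 9>4]

Nash profiles: (A,Q,Y), (B,Q,Y), (C,Q,X)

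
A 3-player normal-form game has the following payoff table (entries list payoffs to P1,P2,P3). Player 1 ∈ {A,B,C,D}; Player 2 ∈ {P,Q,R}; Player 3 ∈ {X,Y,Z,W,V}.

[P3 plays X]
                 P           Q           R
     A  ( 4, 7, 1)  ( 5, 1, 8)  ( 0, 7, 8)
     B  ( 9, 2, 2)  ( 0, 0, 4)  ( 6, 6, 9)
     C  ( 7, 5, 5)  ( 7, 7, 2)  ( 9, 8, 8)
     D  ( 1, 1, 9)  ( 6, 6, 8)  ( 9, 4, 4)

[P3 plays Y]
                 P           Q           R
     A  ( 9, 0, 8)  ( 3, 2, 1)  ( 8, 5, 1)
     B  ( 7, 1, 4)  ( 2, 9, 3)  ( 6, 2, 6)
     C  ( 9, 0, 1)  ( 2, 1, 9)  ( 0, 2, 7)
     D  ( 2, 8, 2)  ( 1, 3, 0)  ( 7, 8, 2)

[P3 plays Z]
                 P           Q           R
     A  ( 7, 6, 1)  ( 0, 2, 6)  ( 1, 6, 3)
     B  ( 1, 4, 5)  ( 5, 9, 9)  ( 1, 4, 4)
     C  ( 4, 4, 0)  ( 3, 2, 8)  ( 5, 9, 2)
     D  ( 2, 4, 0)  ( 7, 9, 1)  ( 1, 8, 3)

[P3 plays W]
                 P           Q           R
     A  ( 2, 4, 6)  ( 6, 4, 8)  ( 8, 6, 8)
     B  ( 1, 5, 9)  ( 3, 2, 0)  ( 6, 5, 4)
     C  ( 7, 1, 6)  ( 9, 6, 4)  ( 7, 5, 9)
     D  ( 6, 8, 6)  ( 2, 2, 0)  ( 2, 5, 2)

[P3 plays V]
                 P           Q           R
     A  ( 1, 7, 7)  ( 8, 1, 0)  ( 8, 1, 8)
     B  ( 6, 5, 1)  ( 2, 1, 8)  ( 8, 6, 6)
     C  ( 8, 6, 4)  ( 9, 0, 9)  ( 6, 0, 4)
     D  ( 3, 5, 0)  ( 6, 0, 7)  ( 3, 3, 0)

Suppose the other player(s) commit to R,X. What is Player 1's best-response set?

P1 best: {C,D}

u_1(A vs R,X) = 0
u_1(B vs R,X) = 6
u_1(C vs R,X) = 9
u_1(D vs R,X) = 9
max payoff 9 at {C,D}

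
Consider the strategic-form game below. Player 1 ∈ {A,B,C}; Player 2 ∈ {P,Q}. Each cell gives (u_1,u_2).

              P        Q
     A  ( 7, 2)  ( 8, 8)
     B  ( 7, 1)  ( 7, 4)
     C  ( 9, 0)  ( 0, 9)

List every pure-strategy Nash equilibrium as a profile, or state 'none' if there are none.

NE set: (A,Q)

(A,P): not NE [P1→C gives 9>7; P2→Q gives 8>2]
(A,Q): NE
(B,P): not NE [P1→C gives 9>7; P2→Q gives 4>1]
(B,Q): not NE [P1→A gives 8>7]
(C,P): not NE [P2→Q gives 9>0]
(C,Q): not NE [P1→A gives 8>0]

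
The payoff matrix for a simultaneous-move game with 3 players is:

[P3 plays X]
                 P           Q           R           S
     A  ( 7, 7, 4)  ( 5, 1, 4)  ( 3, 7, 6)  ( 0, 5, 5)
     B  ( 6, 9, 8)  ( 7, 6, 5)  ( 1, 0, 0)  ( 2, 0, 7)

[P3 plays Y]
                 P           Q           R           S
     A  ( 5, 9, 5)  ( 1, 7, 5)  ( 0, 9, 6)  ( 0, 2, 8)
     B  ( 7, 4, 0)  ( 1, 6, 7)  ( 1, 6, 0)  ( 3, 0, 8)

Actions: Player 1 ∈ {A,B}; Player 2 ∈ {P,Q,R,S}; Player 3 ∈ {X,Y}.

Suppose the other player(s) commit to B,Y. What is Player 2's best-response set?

u_2(P vs B,Y) = 4
u_2(Q vs B,Y) = 6
u_2(R vs B,Y) = 6
u_2(S vs B,Y) = 0
max payoff 6 at {Q,R}

BR_2 = {Q,R}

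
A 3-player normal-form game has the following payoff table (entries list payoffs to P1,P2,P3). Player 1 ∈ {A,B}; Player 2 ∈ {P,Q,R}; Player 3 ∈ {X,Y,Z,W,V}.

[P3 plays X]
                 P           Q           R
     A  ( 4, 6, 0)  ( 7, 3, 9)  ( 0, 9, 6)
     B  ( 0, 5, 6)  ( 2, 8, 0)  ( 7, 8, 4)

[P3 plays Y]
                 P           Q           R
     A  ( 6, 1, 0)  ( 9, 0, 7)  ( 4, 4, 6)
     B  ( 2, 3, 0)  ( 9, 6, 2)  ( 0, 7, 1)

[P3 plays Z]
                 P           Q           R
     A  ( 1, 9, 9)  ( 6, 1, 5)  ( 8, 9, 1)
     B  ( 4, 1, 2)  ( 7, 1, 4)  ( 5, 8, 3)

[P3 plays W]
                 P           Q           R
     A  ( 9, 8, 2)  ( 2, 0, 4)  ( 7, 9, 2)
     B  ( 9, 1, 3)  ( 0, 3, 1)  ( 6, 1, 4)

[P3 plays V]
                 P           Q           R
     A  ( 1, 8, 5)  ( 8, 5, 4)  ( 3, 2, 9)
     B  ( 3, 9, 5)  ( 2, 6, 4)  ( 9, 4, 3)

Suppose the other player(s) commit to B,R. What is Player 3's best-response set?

u_3(X vs B,R) = 4
u_3(Y vs B,R) = 1
u_3(Z vs B,R) = 3
u_3(W vs B,R) = 4
u_3(V vs B,R) = 3
max payoff 4 at {X,W}

P3 best: {X,W}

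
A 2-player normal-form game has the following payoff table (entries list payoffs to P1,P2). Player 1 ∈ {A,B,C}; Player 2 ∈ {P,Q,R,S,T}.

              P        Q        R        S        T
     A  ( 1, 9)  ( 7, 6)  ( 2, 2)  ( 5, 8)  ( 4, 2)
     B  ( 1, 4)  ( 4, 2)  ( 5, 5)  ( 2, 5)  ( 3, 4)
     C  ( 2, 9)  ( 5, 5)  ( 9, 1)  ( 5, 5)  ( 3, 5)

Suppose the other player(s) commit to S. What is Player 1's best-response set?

BR_1 = {A,C}

u_1(A vs S) = 5
u_1(B vs S) = 2
u_1(C vs S) = 5
max payoff 5 at {A,C}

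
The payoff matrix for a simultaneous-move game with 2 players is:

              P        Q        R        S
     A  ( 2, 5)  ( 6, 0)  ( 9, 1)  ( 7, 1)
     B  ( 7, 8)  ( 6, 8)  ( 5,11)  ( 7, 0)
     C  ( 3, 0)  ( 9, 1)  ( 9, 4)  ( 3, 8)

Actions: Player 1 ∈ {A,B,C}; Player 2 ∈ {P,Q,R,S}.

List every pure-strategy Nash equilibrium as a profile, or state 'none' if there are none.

(A,P): not NE [P1→B gives 7>2]
(A,Q): not NE [P1→C gives 9>6; P2→P gives 5>0]
(A,R): not NE [P2→P gives 5>1]
(A,S): not NE [P2→P gives 5>1]
(B,P): not NE [P2→R gives 11>8]
(B,Q): not NE [P1→C gives 9>6; P2→R gives 11>8]
(B,R): not NE [P1→C gives 9>5]
(B,S): not NE [P2→R gives 11>0]
(C,P): not NE [P1→B gives 7>3; P2→S gives 8>0]
(C,Q): not NE [P2→S gives 8>1]
(C,R): not NE [P2→S gives 8>4]
(C,S): not NE [P1→B gives 7>3]

No pure NE.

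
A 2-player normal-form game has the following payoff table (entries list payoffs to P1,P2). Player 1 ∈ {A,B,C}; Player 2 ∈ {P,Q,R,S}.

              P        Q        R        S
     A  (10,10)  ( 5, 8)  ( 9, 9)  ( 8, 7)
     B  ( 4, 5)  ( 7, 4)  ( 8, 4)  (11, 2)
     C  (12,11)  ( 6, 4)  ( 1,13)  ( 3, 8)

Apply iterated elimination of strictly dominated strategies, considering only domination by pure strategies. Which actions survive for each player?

P2 drop Q (P beats it: A:10>8 B:5>4 C:11>4)
P2 drop S (P beats it: A:10>7 B:5>2 C:11>8)
P1 drop B (A beats it: P:10>4 R:9>8)
P1→{A,C} P2→{P,R}

IESDS → P1:{A,C} P2:{P,R}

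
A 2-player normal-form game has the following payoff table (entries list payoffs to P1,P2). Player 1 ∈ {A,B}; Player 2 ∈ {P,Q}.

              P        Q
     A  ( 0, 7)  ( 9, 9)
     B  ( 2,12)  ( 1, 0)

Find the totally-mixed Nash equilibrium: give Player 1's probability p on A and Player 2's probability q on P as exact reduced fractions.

P1 indiff ⇒ q·0+(1-q)·9 = q·2+(1-q)·1 ⇒ q(-2) = (1-q)(-8) ⇒ q = 4/5
P2 indiff ⇒ p·7+(1-p)·12 = p·9+(1-p)·0 ⇒ p(-2) = (1-p)(-12) ⇒ p = 6/7

p=6/7, q=4/5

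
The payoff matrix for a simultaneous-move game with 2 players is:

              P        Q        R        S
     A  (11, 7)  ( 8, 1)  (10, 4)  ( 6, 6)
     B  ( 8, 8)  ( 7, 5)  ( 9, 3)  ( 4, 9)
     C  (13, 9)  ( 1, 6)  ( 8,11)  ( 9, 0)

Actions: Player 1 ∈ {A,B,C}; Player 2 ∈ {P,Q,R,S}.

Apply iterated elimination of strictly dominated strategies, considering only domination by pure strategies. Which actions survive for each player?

Remaining: P1:{A,C} P2:{P,R}

P1 drop B (A beats it: P:11>8 Q:8>7 R:10>9 S:6>4)
P2 drop Q (P beats it: A:7>1 C:9>6)
P2 drop S (P beats it: A:7>6 C:9>0)
P1→{A,C} P2→{P,R}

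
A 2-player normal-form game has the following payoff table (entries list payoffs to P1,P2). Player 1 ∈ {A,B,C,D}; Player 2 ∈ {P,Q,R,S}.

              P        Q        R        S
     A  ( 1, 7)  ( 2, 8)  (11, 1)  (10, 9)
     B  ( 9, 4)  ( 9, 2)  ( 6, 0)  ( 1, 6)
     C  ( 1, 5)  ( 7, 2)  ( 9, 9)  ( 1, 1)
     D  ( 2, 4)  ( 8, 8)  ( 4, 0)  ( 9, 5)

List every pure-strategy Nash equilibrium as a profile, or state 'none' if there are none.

(A,P): not NE [P1→B gives 9>1; P2→S gives 9>7]
(A,Q): not NE [P1→B gives 9>2; P2→S gives 9>8]
(A,R): not NE [P2→S gives 9>1]
(A,S): NE
(B,P): not NE [P2→S gives 6>4]
(B,Q): not NE [P2→S gives 6>2]
(B,R): not NE [P1→A gives 11>6; P2→S gives 6>0]
(B,S): not NE [P1→A gives 10>1]
(C,P): not NE [P1→B gives 9>1; P2→R gives 9>5]
(C,Q): not NE [P1→B gives 9>7; P2→R gives 9>2]
(C,R): not NE [P1→A gives 11>9]
(C,S): not NE [P1→A gives 10>1; P2→R gives 9>1]
(D,P): not NE [P1→B gives 9>2; P2→Q gives 8>4]
(D,Q): not NE [P1→B gives 9>8]
(D,R): not NE [P1→A gives 11>4; P2→Q gives 8>0]
(D,S): not NE [P1→A gives 10>9; P2→Q gives 8>5]

PSNE = {(A,S)}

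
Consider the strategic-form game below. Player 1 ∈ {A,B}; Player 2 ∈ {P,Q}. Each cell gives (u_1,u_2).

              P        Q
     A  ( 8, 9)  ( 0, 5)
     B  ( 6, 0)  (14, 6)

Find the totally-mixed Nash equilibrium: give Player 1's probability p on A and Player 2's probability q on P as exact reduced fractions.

P1 indiff ⇒ q·8+(1-q)·0 = q·6+(1-q)·14 ⇒ q(2) = (1-q)(14) ⇒ q = 7/8
P2 indiff ⇒ p·9+(1-p)·0 = p·5+(1-p)·6 ⇒ p(4) = (1-p)(6) ⇒ p = 3/5

P1 mixes 3/5 on A; P2 mixes 7/8 on P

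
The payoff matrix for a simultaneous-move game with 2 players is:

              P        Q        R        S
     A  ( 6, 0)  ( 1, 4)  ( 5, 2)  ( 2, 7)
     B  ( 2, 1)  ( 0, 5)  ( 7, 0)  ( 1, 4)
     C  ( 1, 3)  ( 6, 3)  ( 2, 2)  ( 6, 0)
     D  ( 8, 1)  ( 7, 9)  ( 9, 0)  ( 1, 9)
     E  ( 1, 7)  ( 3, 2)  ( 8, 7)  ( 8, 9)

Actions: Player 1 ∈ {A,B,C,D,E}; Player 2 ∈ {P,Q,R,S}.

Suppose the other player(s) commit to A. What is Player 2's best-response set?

u_2(P vs A) = 0
u_2(Q vs A) = 4
u_2(R vs A) = 2
u_2(S vs A) = 7
max payoff 7 at {S}

argmax u_2 = {S}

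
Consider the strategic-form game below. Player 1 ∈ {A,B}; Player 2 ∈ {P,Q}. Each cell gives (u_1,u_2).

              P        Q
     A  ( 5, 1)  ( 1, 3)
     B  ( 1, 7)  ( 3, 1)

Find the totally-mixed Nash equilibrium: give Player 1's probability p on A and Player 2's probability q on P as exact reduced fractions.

P1 indiff ⇒ q·5+(1-q)·1 = q·1+(1-q)·3 ⇒ q(4) = (1-q)(2) ⇒ q = 1/3
P2 indiff ⇒ p·1+(1-p)·7 = p·3+(1-p)·1 ⇒ p(-2) = (1-p)(-6) ⇒ p = 3/4

(p,q) = (3/4, 1/3)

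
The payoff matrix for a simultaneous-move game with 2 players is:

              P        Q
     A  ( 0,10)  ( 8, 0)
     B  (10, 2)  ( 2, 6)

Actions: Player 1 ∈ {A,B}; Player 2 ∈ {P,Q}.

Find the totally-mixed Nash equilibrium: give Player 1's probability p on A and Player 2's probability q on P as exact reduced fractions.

P1 indiff ⇒ q·0+(1-q)·8 = q·10+(1-q)·2 ⇒ q(-10) = (1-q)(-6) ⇒ q = 3/8
P2 indiff ⇒ p·10+(1-p)·2 = p·0+(1-p)·6 ⇒ p(10) = (1-p)(4) ⇒ p = 2/7

(p,q) = (2/7, 3/8)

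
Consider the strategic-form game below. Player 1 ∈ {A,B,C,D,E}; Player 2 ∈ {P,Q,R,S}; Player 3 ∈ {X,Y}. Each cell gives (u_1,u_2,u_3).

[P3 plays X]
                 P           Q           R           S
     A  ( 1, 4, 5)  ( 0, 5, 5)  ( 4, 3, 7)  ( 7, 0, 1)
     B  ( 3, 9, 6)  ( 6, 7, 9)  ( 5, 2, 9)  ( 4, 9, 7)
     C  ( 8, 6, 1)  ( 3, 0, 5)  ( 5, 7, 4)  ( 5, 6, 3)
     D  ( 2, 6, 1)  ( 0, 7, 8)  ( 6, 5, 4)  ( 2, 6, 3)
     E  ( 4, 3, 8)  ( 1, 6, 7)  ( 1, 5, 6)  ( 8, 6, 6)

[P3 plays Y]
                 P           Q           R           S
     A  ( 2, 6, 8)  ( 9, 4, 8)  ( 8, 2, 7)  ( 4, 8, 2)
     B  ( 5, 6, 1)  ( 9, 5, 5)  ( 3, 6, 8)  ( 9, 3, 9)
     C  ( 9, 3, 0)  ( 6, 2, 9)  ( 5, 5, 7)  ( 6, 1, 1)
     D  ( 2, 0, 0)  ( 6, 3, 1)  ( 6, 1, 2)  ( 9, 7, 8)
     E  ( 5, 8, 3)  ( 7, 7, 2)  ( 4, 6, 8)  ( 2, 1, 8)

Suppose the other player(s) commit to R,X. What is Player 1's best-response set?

BR_1 = {D}

u_1(A vs R,X) = 4
u_1(B vs R,X) = 5
u_1(C vs R,X) = 5
u_1(D vs R,X) = 6
u_1(E vs R,X) = 1
max payoff 6 at {D}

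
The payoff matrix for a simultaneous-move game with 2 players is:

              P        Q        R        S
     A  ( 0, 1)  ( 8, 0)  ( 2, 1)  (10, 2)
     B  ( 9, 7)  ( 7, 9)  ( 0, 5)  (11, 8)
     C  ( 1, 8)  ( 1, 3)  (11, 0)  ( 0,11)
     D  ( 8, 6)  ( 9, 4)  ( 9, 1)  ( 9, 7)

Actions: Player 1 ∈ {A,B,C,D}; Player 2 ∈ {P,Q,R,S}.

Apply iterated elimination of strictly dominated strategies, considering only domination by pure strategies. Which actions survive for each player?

P2 drop P (S beats it: A:2>1 B:8>7 C:11>8 D:7>6)
P2 drop R (S beats it: A:2>1 B:8>5 C:11>0 D:7>1)
P1 drop C (A beats it: Q:8>1 S:10>0)
P1→{A,B,D} P2→{Q,S}

Remaining: P1:{A,B,D} P2:{Q,S}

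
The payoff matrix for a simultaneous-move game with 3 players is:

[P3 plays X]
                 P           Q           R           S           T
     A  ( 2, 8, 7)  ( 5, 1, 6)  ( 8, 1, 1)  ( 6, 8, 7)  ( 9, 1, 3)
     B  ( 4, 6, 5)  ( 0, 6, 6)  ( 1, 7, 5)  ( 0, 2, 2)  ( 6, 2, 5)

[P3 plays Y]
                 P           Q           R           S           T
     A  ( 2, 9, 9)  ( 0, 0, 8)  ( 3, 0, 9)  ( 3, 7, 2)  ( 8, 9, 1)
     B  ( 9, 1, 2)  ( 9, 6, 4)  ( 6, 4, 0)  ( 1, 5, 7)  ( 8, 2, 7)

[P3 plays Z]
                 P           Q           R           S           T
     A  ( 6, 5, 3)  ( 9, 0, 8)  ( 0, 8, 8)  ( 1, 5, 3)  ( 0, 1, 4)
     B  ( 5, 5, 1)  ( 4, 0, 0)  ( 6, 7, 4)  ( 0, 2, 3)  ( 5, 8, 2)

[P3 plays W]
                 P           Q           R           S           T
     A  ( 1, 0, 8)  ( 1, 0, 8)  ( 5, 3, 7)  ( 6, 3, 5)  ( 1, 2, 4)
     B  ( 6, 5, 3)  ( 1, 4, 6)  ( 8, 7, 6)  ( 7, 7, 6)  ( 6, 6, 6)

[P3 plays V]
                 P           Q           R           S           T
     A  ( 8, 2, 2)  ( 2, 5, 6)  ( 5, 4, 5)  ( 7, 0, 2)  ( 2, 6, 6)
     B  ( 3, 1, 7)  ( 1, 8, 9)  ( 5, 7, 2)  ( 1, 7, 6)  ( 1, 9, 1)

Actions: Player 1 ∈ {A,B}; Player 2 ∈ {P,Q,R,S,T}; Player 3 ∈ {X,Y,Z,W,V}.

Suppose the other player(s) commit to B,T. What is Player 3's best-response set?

argmax u_3 = {Y}

u_3(X vs B,T) = 5
u_3(Y vs B,T) = 7
u_3(Z vs B,T) = 2
u_3(W vs B,T) = 6
u_3(V vs B,T) = 1
max payoff 7 at {Y}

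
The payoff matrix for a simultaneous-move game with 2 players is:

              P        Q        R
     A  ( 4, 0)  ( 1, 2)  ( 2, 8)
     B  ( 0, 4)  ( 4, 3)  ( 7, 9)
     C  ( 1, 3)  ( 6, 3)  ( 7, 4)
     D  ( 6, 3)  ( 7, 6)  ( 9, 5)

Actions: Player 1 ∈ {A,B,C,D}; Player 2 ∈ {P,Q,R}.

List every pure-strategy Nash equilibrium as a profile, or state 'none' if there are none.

Nash profiles: (D,Q)

(A,P): not NE [P1→D gives 6>4; P2→R gives 8>0]
(A,Q): not NE [P1→D gives 7>1; P2→R gives 8>2]
(A,R): not NE [P1→D gives 9>2]
(B,P): not NE [P1→D gives 6>0; P2→R gives 9>4]
(B,Q): not NE [P1→D gives 7>4; P2→R gives 9>3]
(B,R): not NE [P1→D gives 9>7]
(C,P): not NE [P1→D gives 6>1; P2→R gives 4>3]
(C,Q): not NE [P1→D gives 7>6; P2→R gives 4>3]
(C,R): not NE [P1→D gives 9>7]
(D,P): not NE [P2→Q gives 6>3]
(D,Q): NE
(D,R): not NE [P2→Q gives 6>5]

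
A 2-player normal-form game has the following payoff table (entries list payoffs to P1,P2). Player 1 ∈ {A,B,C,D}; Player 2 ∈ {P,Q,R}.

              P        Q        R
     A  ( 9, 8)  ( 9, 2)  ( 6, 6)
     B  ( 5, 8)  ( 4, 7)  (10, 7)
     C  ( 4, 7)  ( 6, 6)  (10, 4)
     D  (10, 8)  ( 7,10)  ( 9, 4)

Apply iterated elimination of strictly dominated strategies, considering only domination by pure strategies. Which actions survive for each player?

P2 drop R (P beats it: A:8>6 B:8>7 C:7>4 D:8>4)
P1 drop B (A beats it: P:9>5 Q:9>4)
P1 drop C (A beats it: P:9>4 Q:9>6)
P1→{A,D} P2→{P,Q}

Survivors P1:{A,D} P2:{P,Q}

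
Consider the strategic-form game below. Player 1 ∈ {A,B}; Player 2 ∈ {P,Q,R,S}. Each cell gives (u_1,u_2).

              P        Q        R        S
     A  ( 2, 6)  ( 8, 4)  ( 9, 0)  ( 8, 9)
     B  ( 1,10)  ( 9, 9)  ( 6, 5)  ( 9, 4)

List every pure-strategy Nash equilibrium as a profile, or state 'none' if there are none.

PSNE: ∅

(A,P): not NE [P2→S gives 9>6]
(A,Q): not NE [P1→B gives 9>8; P2→S gives 9>4]
(A,R): not NE [P2→S gives 9>0]
(A,S): not NE [P1→B gives 9>8]
(B,P): not NE [P1→A gives 2>1]
(B,Q): not NE [P2→P gives 10>9]
(B,R): not NE [P1→A gives 9>6; P2→P gives 10>5]
(B,S): not NE [P2→P gives 10>4]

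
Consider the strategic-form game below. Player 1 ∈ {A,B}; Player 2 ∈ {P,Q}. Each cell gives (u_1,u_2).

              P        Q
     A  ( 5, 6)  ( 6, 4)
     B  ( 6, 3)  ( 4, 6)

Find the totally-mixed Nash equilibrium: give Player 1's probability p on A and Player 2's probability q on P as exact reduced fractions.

(p,q) = (3/5, 2/3)

P1 indiff ⇒ q·5+(1-q)·6 = q·6+(1-q)·4 ⇒ q(-1) = (1-q)(-2) ⇒ q = 2/3
P2 indiff ⇒ p·6+(1-p)·3 = p·4+(1-p)·6 ⇒ p(2) = (1-p)(3) ⇒ p = 3/5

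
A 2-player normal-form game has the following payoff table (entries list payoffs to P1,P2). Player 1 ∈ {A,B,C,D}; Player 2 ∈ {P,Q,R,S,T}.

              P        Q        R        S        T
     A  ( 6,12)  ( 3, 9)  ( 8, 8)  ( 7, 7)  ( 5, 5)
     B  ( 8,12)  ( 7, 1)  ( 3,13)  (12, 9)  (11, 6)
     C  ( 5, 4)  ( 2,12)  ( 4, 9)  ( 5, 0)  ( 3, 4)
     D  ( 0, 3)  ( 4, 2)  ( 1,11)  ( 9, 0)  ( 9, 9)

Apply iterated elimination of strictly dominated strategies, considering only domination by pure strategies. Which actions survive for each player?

P1 drop C (A beats it: P:6>5 Q:3>2 R:8>4 S:7>5 T:5>3)
P1 drop D (B beats it: P:8>0 Q:7>4 R:3>1 S:12>9 T:11>9)
P2 drop Q (P beats it: A:12>9 B:12>1)
P2 drop S (P beats it: A:12>7 B:12>9)
P2 drop T (P beats it: A:12>5 B:12>6)
P1→{A,B} P2→{P,R}

Remaining: P1:{A,B} P2:{P,R}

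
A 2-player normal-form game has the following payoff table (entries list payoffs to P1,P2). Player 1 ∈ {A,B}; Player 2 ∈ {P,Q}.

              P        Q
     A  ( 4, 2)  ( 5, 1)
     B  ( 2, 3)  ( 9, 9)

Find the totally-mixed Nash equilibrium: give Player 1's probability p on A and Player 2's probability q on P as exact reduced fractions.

p=6/7, q=2/3

P1 indiff ⇒ q·4+(1-q)·5 = q·2+(1-q)·9 ⇒ q(2) = (1-q)(4) ⇒ q = 2/3
P2 indiff ⇒ p·2+(1-p)·3 = p·1+(1-p)·9 ⇒ p(1) = (1-p)(6) ⇒ p = 6/7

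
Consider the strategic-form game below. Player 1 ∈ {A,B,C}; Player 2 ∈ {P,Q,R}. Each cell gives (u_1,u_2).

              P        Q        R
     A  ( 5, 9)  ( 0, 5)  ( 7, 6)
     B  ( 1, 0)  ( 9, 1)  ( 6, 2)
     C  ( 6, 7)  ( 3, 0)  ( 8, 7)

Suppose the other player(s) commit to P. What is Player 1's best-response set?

BR_1 = {C}

u_1(A vs P) = 5
u_1(B vs P) = 1
u_1(C vs P) = 6
max payoff 6 at {C}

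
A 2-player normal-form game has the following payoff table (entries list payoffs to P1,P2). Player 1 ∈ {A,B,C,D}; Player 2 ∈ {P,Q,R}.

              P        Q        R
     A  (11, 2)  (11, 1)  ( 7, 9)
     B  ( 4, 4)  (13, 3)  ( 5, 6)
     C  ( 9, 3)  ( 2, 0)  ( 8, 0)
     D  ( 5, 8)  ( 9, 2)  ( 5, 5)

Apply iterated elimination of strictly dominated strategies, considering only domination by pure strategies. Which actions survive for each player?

Remaining: P1:{A,C} P2:{P,R}

P1 drop D (A beats it: P:11>5 Q:11>9 R:7>5)
P2 drop Q (P beats it: A:2>1 B:4>3 C:3>0)
P1 drop B (A beats it: P:11>4 R:7>5)
P1→{A,C} P2→{P,R}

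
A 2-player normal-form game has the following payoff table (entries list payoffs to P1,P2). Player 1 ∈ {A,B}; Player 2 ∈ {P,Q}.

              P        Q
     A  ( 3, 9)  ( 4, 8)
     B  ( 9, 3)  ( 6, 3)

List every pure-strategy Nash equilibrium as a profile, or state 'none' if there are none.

PSNE = {(B,P), (B,Q)}

(A,P): not NE [P1→B gives 9>3]
(A,Q): not NE [P1→B gives 6>4; P2→P gives 9>8]
(B,P): NE
(B,Q): NE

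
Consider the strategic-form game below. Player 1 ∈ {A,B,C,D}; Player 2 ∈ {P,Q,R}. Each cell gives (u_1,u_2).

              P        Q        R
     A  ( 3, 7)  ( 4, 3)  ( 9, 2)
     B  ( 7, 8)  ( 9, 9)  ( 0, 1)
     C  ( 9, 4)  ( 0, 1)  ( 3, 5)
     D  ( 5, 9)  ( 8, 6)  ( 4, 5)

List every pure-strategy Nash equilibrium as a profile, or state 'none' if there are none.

(A,P): not NE [P1→C gives 9>3]
(A,Q): not NE [P1→B gives 9>4; P2→P gives 7>3]
(A,R): not NE [P2→P gives 7>2]
(B,P): not NE [P1→C gives 9>7; P2→Q gives 9>8]
(B,Q): NE
(B,R): not NE [P1→A gives 9>0; P2→Q gives 9>1]
(C,P): not NE [P2→R gives 5>4]
(C,Q): not NE [P1→B gives 9>0; P2→R gives 5>1]
(C,R): not NE [P1→A gives 9>3]
(D,P): not NE [P1→C gives 9>5]
(D,Q): not NE [P1→B gives 9>8; P2→P gives 9>6]
(D,R): not NE [P1→A gives 9>4; P2→P gives 9>5]

Nash profiles: (B,Q)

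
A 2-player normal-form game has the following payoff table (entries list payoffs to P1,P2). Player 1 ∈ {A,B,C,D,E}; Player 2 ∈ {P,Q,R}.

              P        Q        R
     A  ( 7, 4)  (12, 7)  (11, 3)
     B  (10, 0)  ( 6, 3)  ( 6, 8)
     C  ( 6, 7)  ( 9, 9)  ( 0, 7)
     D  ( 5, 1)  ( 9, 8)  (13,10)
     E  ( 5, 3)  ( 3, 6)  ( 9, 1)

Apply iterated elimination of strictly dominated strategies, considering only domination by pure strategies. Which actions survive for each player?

P1 drop C (A beats it: P:7>6 Q:12>9 R:11>0)
P1 drop E (A beats it: P:7>5 Q:12>3 R:11>9)
P2 drop P (Q beats it: A:7>4 B:3>0 D:8>1)
P1 drop B (A beats it: Q:12>6 R:11>6)
P1→{A,D} P2→{Q,R}

Survivors P1:{A,D} P2:{Q,R}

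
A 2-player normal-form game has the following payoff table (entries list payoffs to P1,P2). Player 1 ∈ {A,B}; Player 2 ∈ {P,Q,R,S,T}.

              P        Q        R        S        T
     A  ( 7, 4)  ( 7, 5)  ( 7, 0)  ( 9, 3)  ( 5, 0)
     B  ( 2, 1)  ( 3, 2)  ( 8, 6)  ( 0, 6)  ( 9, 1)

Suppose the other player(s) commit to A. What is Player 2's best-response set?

argmax u_2 = {Q}

u_2(P vs A) = 4
u_2(Q vs A) = 5
u_2(R vs A) = 0
u_2(S vs A) = 3
u_2(T vs A) = 0
max payoff 5 at {Q}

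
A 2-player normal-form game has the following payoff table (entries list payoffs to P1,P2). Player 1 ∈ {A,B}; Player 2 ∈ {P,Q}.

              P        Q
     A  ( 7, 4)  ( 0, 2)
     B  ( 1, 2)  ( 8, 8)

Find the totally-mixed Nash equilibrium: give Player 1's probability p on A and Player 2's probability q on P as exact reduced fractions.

P1 indiff ⇒ q·7+(1-q)·0 = q·1+(1-q)·8 ⇒ q(6) = (1-q)(8) ⇒ q = 4/7
P2 indiff ⇒ p·4+(1-p)·2 = p·2+(1-p)·8 ⇒ p(2) = (1-p)(6) ⇒ p = 3/4

P1 mixes 3/4 on A; P2 mixes 4/7 on P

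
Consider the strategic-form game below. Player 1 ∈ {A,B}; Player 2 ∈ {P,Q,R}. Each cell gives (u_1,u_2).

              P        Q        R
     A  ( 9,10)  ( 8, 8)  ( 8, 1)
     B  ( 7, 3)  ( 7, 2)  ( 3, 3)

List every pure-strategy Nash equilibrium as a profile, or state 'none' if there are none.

(A,P): NE
(A,Q): not NE [P2→P gives 10>8]
(A,R): not NE [P2→P gives 10>1]
(B,P): not NE [P1→A gives 9>7]
(B,Q): not NE [P1→A gives 8>7; P2→R gives 3>2]
(B,R): not NE [P1→A gives 8>3]

NE set: (A,P)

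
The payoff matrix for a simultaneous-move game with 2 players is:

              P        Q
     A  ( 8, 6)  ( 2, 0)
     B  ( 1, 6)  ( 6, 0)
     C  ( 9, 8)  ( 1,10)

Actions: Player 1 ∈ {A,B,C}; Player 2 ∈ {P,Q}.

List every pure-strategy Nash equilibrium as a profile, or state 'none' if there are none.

Equilibria: none

(A,P): not NE [P1→C gives 9>8]
(A,Q): not NE [P1→B gives 6>2; P2→P gives 6>0]
(B,P): not NE [P1→C gives 9>1]
(B,Q): not NE [P2→P gives 6>0]
(C,P): not NE [P2→Q gives 10>8]
(C,Q): not NE [P1→B gives 6>1]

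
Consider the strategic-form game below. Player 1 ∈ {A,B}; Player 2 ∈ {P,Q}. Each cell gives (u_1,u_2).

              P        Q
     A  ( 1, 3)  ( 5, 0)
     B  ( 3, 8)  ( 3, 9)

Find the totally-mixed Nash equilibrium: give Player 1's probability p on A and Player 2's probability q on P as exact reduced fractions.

(p,q) = (1/4, 1/2)

P1 indiff ⇒ q·1+(1-q)·5 = q·3+(1-q)·3 ⇒ q(-2) = (1-q)(-2) ⇒ q = 1/2
P2 indiff ⇒ p·3+(1-p)·8 = p·0+(1-p)·9 ⇒ p(3) = (1-p)(1) ⇒ p = 1/4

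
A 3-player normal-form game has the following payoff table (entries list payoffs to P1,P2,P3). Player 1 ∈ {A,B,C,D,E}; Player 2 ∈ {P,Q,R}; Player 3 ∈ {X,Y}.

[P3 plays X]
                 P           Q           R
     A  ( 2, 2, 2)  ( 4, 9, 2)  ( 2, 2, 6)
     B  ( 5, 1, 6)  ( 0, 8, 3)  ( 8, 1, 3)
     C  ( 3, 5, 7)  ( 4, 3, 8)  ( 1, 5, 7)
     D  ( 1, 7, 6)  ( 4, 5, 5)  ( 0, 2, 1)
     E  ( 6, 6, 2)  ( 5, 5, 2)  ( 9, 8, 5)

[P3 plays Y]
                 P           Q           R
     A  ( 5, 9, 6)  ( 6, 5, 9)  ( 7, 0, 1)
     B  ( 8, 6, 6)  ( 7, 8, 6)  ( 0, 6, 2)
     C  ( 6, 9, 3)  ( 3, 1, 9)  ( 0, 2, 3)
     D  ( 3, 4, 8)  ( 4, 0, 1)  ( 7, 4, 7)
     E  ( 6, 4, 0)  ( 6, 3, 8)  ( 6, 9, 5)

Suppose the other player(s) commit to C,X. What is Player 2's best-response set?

u_2(P vs C,X) = 5
u_2(Q vs C,X) = 3
u_2(R vs C,X) = 5
max payoff 5 at {P,R}

argmax u_2 = {P,R}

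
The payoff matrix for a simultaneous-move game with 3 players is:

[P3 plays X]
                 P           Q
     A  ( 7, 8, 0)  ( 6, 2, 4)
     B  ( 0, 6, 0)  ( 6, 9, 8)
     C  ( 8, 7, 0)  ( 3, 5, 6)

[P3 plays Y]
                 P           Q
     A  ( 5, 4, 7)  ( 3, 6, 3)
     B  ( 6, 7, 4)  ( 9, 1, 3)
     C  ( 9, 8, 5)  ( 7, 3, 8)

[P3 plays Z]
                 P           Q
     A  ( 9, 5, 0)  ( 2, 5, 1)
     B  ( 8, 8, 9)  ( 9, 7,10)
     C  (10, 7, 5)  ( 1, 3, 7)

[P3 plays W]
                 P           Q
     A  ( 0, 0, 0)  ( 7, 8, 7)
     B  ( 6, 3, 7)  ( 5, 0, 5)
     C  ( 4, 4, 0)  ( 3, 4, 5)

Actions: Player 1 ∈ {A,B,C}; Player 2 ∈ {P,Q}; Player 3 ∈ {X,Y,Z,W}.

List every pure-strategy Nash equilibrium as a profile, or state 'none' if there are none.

Nash profiles: (A,Q,W), (C,P,Y), (C,P,Z)

(A,P,X): not NE [P1→C gives 8>7; P3→Y gives 7>0]
(A,P,Y): not NE [P1→C gives 9>5; P2→Q gives 6>4]
(A,P,Z): not NE [P1→C gives 10>9; P3→Y gives 7>0]
(A,P,W): not NE [P1→B gives 6>0; P2→Q gives 8>0; P3→Y gives 7>0]
(A,Q,X): not NE [P2→P gives 8>2; P3→W gives 7>4]
(A,Q,Y): not NE [P1→B gives 9>3; P3→W gives 7>3]
(A,Q,Z): not NE [P1→B gives 9>2; P3→W gives 7>1]
(A,Q,W): NE
(B,P,X): not NE [P1→C gives 8>0; P2→Q gives 9>6; P3→Z gives 9>0]
(B,P,Y): not NE [P1→C gives 9>6; P3→Z gives 9>4]
(B,P,Z): not NE [P1→C gives 10>8]
(B,P,W): not NE [P3→Z gives 9>7]
(B,Q,X): not NE [P3→Z gives 10>8]
(B,Q,Y): not NE [P2→P gives 7>1; P3→Z gives 10>3]
(B,Q,Z): not NE [P2→P gives 8>7]
(B,Q,W): not NE [P1→A gives 7>5; P2→P gives 3>0; P3→Z gives 10>5]
(C,P,X): not NE [P3→Z gives 5>0]
(C,P,Y): NE
(C,P,Z): NE
(C,P,W): not NE [P1→B gives 6>4; P3→Z gives 5>0]
(C,Q,X): not NE [P1→B gives 6>3; P2→P gives 7>5; P3→Y gives 8>6]
(C,Q,Y): not NE [P1→B gives 9>7; P2→P gives 8>3]
(C,Q,Z): not NE [P1→B gives 9>1; P2→P gives 7>3; P3→Y gives 8>7]
(C,Q,W): not NE [P1→A gives 7>3; P3→Y gives 8>5]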